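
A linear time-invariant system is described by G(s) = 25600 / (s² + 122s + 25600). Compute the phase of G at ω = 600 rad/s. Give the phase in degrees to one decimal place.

∠[(j600)² + 122(j600) + 25600] = ∠[-3.344e+05 + j73200] = 167.65°
∠G(j600) = −167.65° = -167.65°

-167.7°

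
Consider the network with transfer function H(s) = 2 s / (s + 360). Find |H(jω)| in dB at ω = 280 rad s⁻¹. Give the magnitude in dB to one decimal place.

1.8 dB

|j280| = 280
|j280 + 360| = √(280² + 360²) = 456.1
|H(j280)| = 2 × 280 / 456.1 = 1.2279
20 log₁₀(1.2279) = 1.78 dB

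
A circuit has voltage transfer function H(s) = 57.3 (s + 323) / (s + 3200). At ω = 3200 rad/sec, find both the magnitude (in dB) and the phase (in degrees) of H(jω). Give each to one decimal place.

|H| = 32.2 dB, ∠H = 39.2 deg

|j3200 + 323| = √(3200² + 323²) = 3216
|j3200 + 3200| = √(3200² + 3200²) = 4525
|H(j3200)| = 57.3 × 3216 / 4525 = 40.723
20 log₁₀(40.723) = 32.20 dB
∠(j3200 + 323) = arctan(3200/323) = 84.24°
∠(j3200 + 3200) = arctan(3200/3200) = 45.00°
∠H(j3200) = 84.24° − 45.00° = 39.24°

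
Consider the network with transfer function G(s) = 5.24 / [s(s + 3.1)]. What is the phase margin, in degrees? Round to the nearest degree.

64°

Gain crossover: |G(jω)| = 1 at ω ≈ 1.52 rad s⁻¹.
∠G(j1.52) = −90° − arctan(1.52/3.1) ≈ -116.09°
PM = 180° + (-116.09°) = 63.91°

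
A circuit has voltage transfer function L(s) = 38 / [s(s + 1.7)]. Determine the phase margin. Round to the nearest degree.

Gain crossover: |L(jω)| = 1 at ω ≈ 6.05 rad/sec.
∠L(j6.05) = −90° − arctan(6.05/1.7) ≈ -164.30°
PM = 180° + (-164.30°) = 15.70°

16°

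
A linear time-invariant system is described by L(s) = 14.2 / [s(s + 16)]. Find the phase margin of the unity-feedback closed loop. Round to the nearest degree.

Gain crossover: |L(jω)| = 1 at ω ≈ 0.886 rad s⁻¹.
∠L(j0.886) = −90° − arctan(0.886/16) ≈ -93.17°
PM = 180° + (-93.17°) = 86.83°

87°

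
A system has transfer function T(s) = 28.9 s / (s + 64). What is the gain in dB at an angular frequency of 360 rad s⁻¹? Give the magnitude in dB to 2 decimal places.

29.08 dB

|j360| = 360
|j360 + 64| = √(360² + 64²) = 365.6
|T(j360)| = 28.9 × 360 / 365.6 = 28.454
20 log₁₀(28.454) = 29.083 dB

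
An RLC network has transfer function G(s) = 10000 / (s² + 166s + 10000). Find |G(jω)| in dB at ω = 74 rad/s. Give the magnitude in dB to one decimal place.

-2.3 dB

|(j74)² + 166(j74) + 10000| = |4524 + j12284| = 1.309e+04
|G(j74)| = 10000 / 1.309e+04 = 0.76391
20 log₁₀(0.76391) = -2.34 dB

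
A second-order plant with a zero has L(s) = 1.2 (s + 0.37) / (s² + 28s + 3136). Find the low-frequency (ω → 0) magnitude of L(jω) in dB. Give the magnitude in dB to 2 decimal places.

L(0) = 1.2 × 0.37 / 3136 = 0.00014158
20 log₁₀(0.00014158) = -76.980 dB

-76.98 dB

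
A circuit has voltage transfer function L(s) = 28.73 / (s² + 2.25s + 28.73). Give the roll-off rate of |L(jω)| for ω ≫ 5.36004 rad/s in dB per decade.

With 0 zeros and 2 poles, the high-frequency asymptotic slope is 20 × (0 − 2) = -40 dB/decade.

-40 dB/decade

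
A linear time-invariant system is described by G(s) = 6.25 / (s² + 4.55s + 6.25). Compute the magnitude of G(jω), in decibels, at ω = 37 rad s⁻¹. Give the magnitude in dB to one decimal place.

-46.8 dB

|(j37)² + 4.55(j37) + 6.25| = |-1362.8 + j168.35| = 1373
|G(j37)| = 6.25 / 1373 = 0.0045517
20 log₁₀(0.0045517) = -46.84 dB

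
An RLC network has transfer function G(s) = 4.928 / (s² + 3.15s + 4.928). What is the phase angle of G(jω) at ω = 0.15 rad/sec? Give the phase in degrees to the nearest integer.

∠[(j0.15)² + 3.15(j0.15) + 4.928] = ∠[4.9055 + j0.4725] = 5.50°
∠G(j0.15) = −5.50° = -5.50°

-6°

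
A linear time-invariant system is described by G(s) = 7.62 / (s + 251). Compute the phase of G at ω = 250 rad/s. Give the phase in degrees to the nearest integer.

-45 deg

∠(j250 + 251) = arctan(250/251) = 44.89°
∠G(j250) = −44.89° = -44.89°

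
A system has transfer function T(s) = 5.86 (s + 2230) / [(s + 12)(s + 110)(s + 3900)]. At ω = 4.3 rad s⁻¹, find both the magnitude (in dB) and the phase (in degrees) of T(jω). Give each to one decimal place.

|j4.3 + 2230| = √(4.3² + 2230²) = 2230
|j4.3 + 12| = √(4.3² + 12²) = 12.75
|j4.3 + 110| = √(4.3² + 110²) = 110.1
|j4.3 + 3900| = √(4.3² + 3900²) = 3900
|T(j4.3)| = 5.86 × 2230 / (12.75 × 110.1 × 3900) = 0.0023878
20 log₁₀(0.0023878) = -52.44 dB
∠(j4.3 + 2230) = arctan(4.3/2230) = 0.11°
∠(j4.3 + 12) = arctan(4.3/12) = 19.71°
∠(j4.3 + 110) = arctan(4.3/110) = 2.24°
∠(j4.3 + 3900) = arctan(4.3/3900) = 0.06°
∠T(j4.3) = 0.11° − (19.71° + 2.24° + 0.06°) = -21.91°

|T| = -52.4 dB, ∠T = -21.9°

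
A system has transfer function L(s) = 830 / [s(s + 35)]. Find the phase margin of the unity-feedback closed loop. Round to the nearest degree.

Gain crossover: |L(jω)| = 1 at ω ≈ 20.5 rad s⁻¹.
∠L(j20.5) = −90° − arctan(20.5/35) ≈ -120.32°
PM = 180° + (-120.32°) = 59.68°

60°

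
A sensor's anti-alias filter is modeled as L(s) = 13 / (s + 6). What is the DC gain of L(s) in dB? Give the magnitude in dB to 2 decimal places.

L(0) = 13 / 6 = 2.1667
20 log₁₀(2.1667) = 6.716 dB

6.72 dB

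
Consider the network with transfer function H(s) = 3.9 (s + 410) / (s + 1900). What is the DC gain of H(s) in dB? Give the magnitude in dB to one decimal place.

-1.5 dB

H(0) = 3.9 × 410 / 1900 = 0.84158
20 log₁₀(0.84158) = -1.50 dB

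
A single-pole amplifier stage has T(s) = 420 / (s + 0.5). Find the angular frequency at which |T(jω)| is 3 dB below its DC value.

0.5 rad/s

For a single-pole low-pass, the −3 dB point is at the pole: ω = 0.5 rad/s.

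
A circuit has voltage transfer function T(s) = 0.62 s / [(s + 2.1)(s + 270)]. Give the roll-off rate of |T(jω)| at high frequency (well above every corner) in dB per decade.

With 1 zero and 2 poles, the high-frequency asymptotic slope is 20 × (1 − 2) = -20 dB/decade.

-20 dB/decade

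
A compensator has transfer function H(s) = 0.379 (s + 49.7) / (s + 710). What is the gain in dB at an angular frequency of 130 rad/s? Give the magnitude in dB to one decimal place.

|j130 + 49.7| = √(130² + 49.7²) = 139.2
|j130 + 710| = √(130² + 710²) = 721.8
|H(j130)| = 0.379 × 139.2 / 721.8 = 0.073078
20 log₁₀(0.073078) = -22.72 dB

-22.7 dB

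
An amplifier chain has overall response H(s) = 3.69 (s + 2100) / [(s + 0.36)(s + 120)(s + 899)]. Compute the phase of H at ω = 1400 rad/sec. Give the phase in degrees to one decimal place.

-198.7°

∠(j1400 + 2100) = arctan(1400/2100) = 33.69°
∠(j1400 + 0.36) = arctan(1400/0.36) = 89.99°
∠(j1400 + 120) = arctan(1400/120) = 85.10°
∠(j1400 + 899) = arctan(1400/899) = 57.29°
∠H(j1400) = 33.69° − (89.99° + 85.10° + 57.29°) = -198.69°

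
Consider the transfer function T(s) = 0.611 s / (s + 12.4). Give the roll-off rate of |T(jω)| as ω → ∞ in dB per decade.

0 dB/decade

With 1 zero and 1 pole, the high-frequency asymptotic slope is 20 × (1 − 1) = 0 dB/decade.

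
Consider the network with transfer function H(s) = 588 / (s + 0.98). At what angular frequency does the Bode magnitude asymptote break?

0.98 rad/s

The single real pole at s = −0.98 gives a corner at ω = 0.98 rad/s.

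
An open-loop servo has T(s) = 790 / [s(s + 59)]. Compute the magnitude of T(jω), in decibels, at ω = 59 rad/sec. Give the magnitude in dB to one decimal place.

-15.9 dB

|j59 + 59| = √(59² + 59²) = 83.44
|j59| = 59
|T(j59)| = 790 / (83.44 × 59) = 0.16048
20 log₁₀(0.16048) = -15.89 dB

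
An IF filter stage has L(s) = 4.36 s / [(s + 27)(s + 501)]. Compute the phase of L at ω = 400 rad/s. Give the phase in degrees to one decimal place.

∠(j400) = 90.00°
∠(j400 + 27) = arctan(400/27) = 86.14°
∠(j400 + 501) = arctan(400/501) = 38.60°
∠L(j400) = 90.00° − (86.14° + 38.60°) = -34.74°

-34.7 deg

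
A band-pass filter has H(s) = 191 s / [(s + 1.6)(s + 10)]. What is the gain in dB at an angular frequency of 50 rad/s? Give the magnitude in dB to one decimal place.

11.5 dB

|j50| = 50
|j50 + 1.6| = √(50² + 1.6²) = 50.03
|j50 + 10| = √(50² + 10²) = 50.99
|H(j50)| = 191 × 50 / (50.03 × 50.99) = 3.7439
20 log₁₀(3.7439) = 11.47 dB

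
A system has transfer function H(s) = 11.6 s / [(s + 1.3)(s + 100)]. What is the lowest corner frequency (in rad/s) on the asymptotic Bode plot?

Break frequencies occur at each pole and zero magnitude: 1.3 rad/s, 100 rad/s.
The lowest is 1.3 rad/s.

1.3 rad/s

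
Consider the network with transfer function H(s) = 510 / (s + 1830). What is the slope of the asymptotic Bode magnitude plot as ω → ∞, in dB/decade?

-20 dB/decade

With 0 zeros and 1 pole, the high-frequency asymptotic slope is 20 × (0 − 1) = -20 dB/decade.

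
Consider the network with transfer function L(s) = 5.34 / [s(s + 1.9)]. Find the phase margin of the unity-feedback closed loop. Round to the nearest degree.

Gain crossover: |L(jω)| = 1 at ω ≈ 1.96 rad/sec.
∠L(j1.96) = −90° − arctan(1.96/1.9) ≈ -135.85°
PM = 180° + (-135.85°) = 44.15°

44°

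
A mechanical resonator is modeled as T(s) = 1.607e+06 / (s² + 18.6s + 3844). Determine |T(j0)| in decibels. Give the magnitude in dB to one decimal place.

T(0) = 1.607e+06 / 3844 = 418.05
20 log₁₀(418.05) = 52.42 dB

52.4 dB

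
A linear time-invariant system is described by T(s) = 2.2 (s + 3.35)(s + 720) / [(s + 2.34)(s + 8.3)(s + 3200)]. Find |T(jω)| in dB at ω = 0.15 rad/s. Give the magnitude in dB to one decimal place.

|j0.15 + 3.35| = √(0.15² + 3.35²) = 3.353
|j0.15 + 720| = √(0.15² + 720²) = 720
|j0.15 + 2.34| = √(0.15² + 2.34²) = 2.345
|j0.15 + 8.3| = √(0.15² + 8.3²) = 8.301
|j0.15 + 3200| = √(0.15² + 3200²) = 3200
|T(j0.15)| = 2.2 × 3.353 × 720 / (2.345 × 8.301 × 3200) = 0.085277
20 log₁₀(0.085277) = -21.38 dB

-21.4 dB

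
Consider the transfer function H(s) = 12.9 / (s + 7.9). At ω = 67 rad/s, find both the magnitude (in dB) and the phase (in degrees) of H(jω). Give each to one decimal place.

|H| = -14.4 dB, ∠H = -83.3°

|j67 + 7.9| = √(67² + 7.9²) = 67.46
|H(j67)| = 12.9 / 67.46 = 0.19121
20 log₁₀(0.19121) = -14.37 dB
∠(j67 + 7.9) = arctan(67/7.9) = 83.28°
∠H(j67) = −83.28° = -83.28°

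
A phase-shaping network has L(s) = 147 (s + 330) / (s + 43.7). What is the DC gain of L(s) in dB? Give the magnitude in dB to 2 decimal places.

60.91 dB

L(0) = 147 × 330 / 43.7 = 1110.1
20 log₁₀(1110.1) = 60.907 dB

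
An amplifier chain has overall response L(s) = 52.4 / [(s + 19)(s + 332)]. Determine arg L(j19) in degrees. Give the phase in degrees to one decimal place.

-48.3°

∠(j19 + 19) = arctan(19/19) = 45.00°
∠(j19 + 332) = arctan(19/332) = 3.28°
∠L(j19) = − (45.00° + 3.28°) = -48.28°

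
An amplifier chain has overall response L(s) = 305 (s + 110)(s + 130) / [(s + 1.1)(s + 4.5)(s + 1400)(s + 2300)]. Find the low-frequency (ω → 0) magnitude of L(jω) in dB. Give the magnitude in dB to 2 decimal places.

L(0) = 305 × 110 × 130 / (1.1 × 4.5 × 1400 × 2300) = 0.27364
20 log₁₀(0.27364) = -11.257 dB

-11.26 dB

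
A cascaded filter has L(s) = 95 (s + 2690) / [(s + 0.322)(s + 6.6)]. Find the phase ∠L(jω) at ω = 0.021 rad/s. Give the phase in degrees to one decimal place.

-3.9 deg

∠(j0.021 + 2690) = arctan(0.021/2690) = 0.00°
∠(j0.021 + 0.322) = arctan(0.021/0.322) = 3.73°
∠(j0.021 + 6.6) = arctan(0.021/6.6) = 0.18°
∠L(j0.021) = 0.00° − (3.73° + 0.18°) = -3.91°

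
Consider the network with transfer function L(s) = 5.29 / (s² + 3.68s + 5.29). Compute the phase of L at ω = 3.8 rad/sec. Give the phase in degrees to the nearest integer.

∠[(j3.8)² + 3.68(j3.8) + 5.29] = ∠[-9.15 + j13.984] = 123.20°
∠L(j3.8) = −123.20° = -123.20°

-123°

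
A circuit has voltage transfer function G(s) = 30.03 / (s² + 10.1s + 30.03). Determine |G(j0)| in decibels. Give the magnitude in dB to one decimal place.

G(0) = 30.03 / 30.03 = 1
20 log₁₀(1) = 0.00 dB

0.0 dB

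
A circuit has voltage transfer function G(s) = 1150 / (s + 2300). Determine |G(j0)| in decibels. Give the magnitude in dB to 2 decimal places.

G(0) = 1150 / 2300 = 0.5
20 log₁₀(0.5) = -6.021 dB

-6.02 dB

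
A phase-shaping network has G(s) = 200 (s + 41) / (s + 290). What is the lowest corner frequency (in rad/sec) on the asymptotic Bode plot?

Break frequencies occur at each pole and zero magnitude: 41 rad/sec, 290 rad/sec.
The lowest is 41 rad/sec.

41 rad/sec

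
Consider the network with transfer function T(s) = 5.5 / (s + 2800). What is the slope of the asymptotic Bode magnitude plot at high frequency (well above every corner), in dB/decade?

With 0 zeros and 1 pole, the high-frequency asymptotic slope is 20 × (0 − 1) = -20 dB/decade.

-20 dB/decade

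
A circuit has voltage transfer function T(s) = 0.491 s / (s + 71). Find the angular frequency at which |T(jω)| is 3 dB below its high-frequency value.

71 rad/s

For a single-pole high-pass, the −3 dB point is at the pole: ω = 71 rad/s.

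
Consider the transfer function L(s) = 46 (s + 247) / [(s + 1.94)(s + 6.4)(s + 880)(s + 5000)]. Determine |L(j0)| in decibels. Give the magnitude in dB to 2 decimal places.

L(0) = 46 × 247 / (1.94 × 6.4 × 880 × 5000) = 0.00020798
20 log₁₀(0.00020798) = -73.640 dB

-73.64 dB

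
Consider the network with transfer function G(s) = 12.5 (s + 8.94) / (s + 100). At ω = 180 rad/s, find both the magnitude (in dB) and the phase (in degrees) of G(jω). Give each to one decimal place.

|G| = 20.8 dB, ∠G = 26.2 deg

|j180 + 8.94| = √(180² + 8.94²) = 180.2
|j180 + 100| = √(180² + 100²) = 205.9
|G(j180)| = 12.5 × 180.2 / 205.9 = 10.94
20 log₁₀(10.94) = 20.78 dB
∠(j180 + 8.94) = arctan(180/8.94) = 87.16°
∠(j180 + 100) = arctan(180/100) = 60.95°
∠G(j180) = 87.16° − 60.95° = 26.21°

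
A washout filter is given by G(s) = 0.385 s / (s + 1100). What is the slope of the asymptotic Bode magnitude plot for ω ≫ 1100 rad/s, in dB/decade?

0 dB/decade

With 1 zero and 1 pole, the high-frequency asymptotic slope is 20 × (1 − 1) = 0 dB/decade.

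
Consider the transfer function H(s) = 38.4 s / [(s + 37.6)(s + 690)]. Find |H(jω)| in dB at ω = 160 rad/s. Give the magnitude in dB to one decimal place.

|j160| = 160
|j160 + 37.6| = √(160² + 37.6²) = 164.4
|j160 + 690| = √(160² + 690²) = 708.3
|H(j160)| = 38.4 × 160 / (164.4 × 708.3) = 0.052776
20 log₁₀(0.052776) = -25.55 dB

-25.6 dB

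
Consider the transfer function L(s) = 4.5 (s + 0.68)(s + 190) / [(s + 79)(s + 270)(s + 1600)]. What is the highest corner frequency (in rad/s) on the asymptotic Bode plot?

Break frequencies occur at each pole and zero magnitude: 0.68 rad/s, 79 rad/s, 190 rad/s, 270 rad/s, 1600 rad/s.
The highest is 1600 rad/s.

1600 rad/s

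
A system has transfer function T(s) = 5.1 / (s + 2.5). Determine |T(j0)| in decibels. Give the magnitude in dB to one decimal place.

6.2 dB

T(0) = 5.1 / 2.5 = 2.04
20 log₁₀(2.04) = 6.19 dB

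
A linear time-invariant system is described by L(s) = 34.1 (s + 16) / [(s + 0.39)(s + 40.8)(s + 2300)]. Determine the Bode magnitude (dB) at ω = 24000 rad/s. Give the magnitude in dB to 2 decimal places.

-144.59 dB

|j24000 + 16| = √(24000² + 16²) = 2.4e+04
|j24000 + 0.39| = √(24000² + 0.39²) = 2.4e+04
|j24000 + 40.8| = √(24000² + 40.8²) = 2.4e+04
|j24000 + 2300| = √(24000² + 2300²) = 2.411e+04
|L(j24000)| = 34.1 × 2.4e+04 / (2.4e+04 × 2.4e+04 × 2.411e+04) = 5.8931e-08
20 log₁₀(5.8931e-08) = -144.593 dB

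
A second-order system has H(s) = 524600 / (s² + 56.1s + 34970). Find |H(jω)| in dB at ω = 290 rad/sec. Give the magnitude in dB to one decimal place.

20.1 dB

|(j290)² + 56.1(j290) + 34970| = |-49130 + j16269| = 5.175e+04
|H(j290)| = 524600 / 5.175e+04 = 10.136
20 log₁₀(10.136) = 20.12 dB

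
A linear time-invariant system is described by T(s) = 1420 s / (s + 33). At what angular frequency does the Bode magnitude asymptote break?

33 rad s⁻¹

The single real pole at s = −33 gives a corner at ω = 33 rad s⁻¹.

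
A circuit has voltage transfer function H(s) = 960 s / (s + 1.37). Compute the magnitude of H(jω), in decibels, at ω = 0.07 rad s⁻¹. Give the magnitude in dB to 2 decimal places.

|j0.07| = 0.07
|j0.07 + 1.37| = √(0.07² + 1.37²) = 1.372
|H(j0.07)| = 960 × 0.07 / 1.372 = 48.987
20 log₁₀(48.987) = 33.802 dB

33.80 dB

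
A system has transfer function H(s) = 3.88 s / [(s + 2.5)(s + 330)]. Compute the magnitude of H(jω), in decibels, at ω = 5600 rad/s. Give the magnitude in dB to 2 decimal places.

|j5600| = 5600
|j5600 + 2.5| = √(5600² + 2.5²) = 5600
|j5600 + 330| = √(5600² + 330²) = 5610
|H(j5600)| = 3.88 × 5600 / (5600 × 5610) = 0.00069166
20 log₁₀(0.00069166) = -63.202 dB

-63.20 dB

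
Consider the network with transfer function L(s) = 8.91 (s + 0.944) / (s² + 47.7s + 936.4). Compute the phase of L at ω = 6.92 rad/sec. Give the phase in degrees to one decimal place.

61.9 deg

∠(j6.92 + 0.944) = arctan(6.92/0.944) = 82.23°
∠[(j6.92)² + 47.7(j6.92) + 936.4] = ∠[888.51 + j330.08] = 20.38°
∠L(j6.92) = 82.23° − 20.38° = 61.85°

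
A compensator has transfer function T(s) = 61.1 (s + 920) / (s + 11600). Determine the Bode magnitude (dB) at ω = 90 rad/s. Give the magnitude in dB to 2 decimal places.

13.75 dB

|j90 + 920| = √(90² + 920²) = 924.4
|j90 + 11600| = √(90² + 11600²) = 1.16e+04
|T(j90)| = 61.1 × 924.4 / 1.16e+04 = 4.8688
20 log₁₀(4.8688) = 13.749 dB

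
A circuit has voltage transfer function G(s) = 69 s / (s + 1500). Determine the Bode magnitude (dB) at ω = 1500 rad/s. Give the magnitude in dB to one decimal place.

|j1500| = 1500
|j1500 + 1500| = √(1500² + 1500²) = 2121
|G(j1500)| = 69 × 1500 / 2121 = 48.79
20 log₁₀(48.79) = 33.77 dB

33.8 dB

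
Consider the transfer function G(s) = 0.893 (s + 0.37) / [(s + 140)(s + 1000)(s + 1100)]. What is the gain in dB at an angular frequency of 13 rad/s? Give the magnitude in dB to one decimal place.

-142.5 dB

|j13 + 0.37| = √(13² + 0.37²) = 13.01
|j13 + 140| = √(13² + 140²) = 140.6
|j13 + 1000| = √(13² + 1000²) = 1000
|j13 + 1100| = √(13² + 1100²) = 1100
|G(j13)| = 0.893 × 13.01 / (140.6 × 1000 × 1100) = 7.5079e-08
20 log₁₀(7.5079e-08) = -142.49 dB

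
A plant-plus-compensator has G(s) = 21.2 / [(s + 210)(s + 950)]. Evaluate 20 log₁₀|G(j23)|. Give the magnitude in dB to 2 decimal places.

-79.53 dB

|j23 + 210| = √(23² + 210²) = 211.3
|j23 + 950| = √(23² + 950²) = 950.3
|G(j23)| = 21.2 / (211.3 × 950.3) = 0.0001056
20 log₁₀(0.0001056) = -79.526 dB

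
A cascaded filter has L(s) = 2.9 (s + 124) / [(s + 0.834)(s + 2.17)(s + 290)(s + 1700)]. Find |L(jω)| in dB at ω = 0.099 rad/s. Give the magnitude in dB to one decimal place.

-68.0 dB

|j0.099 + 124| = √(0.099² + 124²) = 124
|j0.099 + 0.834| = √(0.099² + 0.834²) = 0.8399
|j0.099 + 2.17| = √(0.099² + 2.17²) = 2.172
|j0.099 + 290| = √(0.099² + 290²) = 290
|j0.099 + 1700| = √(0.099² + 1700²) = 1700
|L(j0.099)| = 2.9 × 124 / (0.8399 × 2.172 × 290 × 1700) = 0.00039981
20 log₁₀(0.00039981) = -67.96 dB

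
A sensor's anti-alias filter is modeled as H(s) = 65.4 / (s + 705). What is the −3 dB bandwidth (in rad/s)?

705 rad/s

For a single-pole low-pass, the −3 dB point is at the pole: ω = 705 rad/s.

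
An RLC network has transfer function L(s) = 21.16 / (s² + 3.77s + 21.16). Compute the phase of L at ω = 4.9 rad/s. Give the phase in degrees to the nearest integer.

-99°

∠[(j4.9)² + 3.77(j4.9) + 21.16] = ∠[-2.85 + j18.473] = 98.77°
∠L(j4.9) = −98.77° = -98.77°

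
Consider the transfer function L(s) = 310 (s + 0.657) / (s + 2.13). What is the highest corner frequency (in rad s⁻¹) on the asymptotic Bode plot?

2.13 rad s⁻¹

Break frequencies occur at each pole and zero magnitude: 0.657 rad s⁻¹, 2.13 rad s⁻¹.
The highest is 2.13 rad s⁻¹.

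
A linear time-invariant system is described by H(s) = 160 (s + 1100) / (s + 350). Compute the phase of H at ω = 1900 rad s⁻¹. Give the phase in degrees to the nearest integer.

-20°

∠(j1900 + 1100) = arctan(1900/1100) = 59.93°
∠(j1900 + 350) = arctan(1900/350) = 79.56°
∠H(j1900) = 59.93° − 79.56° = -19.63°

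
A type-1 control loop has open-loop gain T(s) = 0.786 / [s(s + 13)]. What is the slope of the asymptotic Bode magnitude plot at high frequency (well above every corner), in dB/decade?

-40 dB/decade

With 0 zeros and 2 poles, the high-frequency asymptotic slope is 20 × (0 − 2) = -40 dB/decade.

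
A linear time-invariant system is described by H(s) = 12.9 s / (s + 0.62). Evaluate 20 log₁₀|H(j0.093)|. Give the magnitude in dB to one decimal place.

|j0.093| = 0.093
|j0.093 + 0.62| = √(0.093² + 0.62²) = 0.6269
|H(j0.093)| = 12.9 × 0.093 / 0.6269 = 1.9136
20 log₁₀(1.9136) = 5.64 dB

5.6 dB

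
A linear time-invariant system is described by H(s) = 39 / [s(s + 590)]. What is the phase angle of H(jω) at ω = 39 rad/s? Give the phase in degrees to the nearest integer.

-94°

∠(j39 + 590) = arctan(39/590) = 3.78°
∠(j39) = 90.00°
∠H(j39) = − (3.78° + 90.00°) = -93.78°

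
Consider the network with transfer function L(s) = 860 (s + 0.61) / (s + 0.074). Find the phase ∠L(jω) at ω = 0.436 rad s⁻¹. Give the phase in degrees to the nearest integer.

∠(j0.436 + 0.61) = arctan(0.436/0.61) = 35.56°
∠(j0.436 + 0.074) = arctan(0.436/0.074) = 80.37°
∠L(j0.436) = 35.56° − 80.37° = -44.81°

-45°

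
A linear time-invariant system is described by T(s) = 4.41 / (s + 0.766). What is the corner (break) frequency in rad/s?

0.766 rad/s

The single real pole at s = −0.766 gives a corner at ω = 0.766 rad/s.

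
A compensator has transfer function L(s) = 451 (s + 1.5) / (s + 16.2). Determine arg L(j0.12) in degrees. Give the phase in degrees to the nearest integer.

4°

∠(j0.12 + 1.5) = arctan(0.12/1.5) = 4.57°
∠(j0.12 + 16.2) = arctan(0.12/16.2) = 0.42°
∠L(j0.12) = 4.57° − 0.42° = 4.15°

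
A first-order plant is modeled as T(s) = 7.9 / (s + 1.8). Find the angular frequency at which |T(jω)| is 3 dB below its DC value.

1.8 rad s⁻¹

For a single-pole low-pass, the −3 dB point is at the pole: ω = 1.8 rad s⁻¹.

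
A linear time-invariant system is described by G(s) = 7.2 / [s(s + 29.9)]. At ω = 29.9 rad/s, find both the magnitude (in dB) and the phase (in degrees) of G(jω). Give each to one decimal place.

|j29.9 + 29.9| = √(29.9² + 29.9²) = 42.28
|j29.9| = 29.9
|G(j29.9)| = 7.2 / (42.28 × 29.9) = 0.0056948
20 log₁₀(0.0056948) = -44.89 dB
∠(j29.9 + 29.9) = arctan(29.9/29.9) = 45.00°
∠(j29.9) = 90.00°
∠G(j29.9) = − (45.00° + 90.00°) = -135.00°

|G| = -44.9 dB, ∠G = -135.0°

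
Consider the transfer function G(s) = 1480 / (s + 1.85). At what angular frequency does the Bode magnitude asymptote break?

1.85 rad/sec

The single real pole at s = −1.85 gives a corner at ω = 1.85 rad/sec.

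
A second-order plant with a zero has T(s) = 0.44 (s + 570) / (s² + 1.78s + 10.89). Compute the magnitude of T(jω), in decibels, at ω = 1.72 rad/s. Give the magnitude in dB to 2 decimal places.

29.40 dB

|j1.72 + 570| = √(1.72² + 570²) = 570
|(j1.72)² + 1.78(j1.72) + 10.89| = |7.9316 + j3.0616| = 8.502
|T(j1.72)| = 0.44 × 570 / 8.502 = 29.499
20 log₁₀(29.499) = 29.396 dB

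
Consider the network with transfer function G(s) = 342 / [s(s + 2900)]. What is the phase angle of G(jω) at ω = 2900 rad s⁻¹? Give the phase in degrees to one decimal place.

∠(j2900 + 2900) = arctan(2900/2900) = 45.00°
∠(j2900) = 90.00°
∠G(j2900) = − (45.00° + 90.00°) = -135.00°

-135.0°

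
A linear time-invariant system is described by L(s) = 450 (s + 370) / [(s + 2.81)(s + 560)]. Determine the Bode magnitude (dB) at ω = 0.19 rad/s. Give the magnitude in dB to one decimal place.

|j0.19 + 370| = √(0.19² + 370²) = 370
|j0.19 + 2.81| = √(0.19² + 2.81²) = 2.816
|j0.19 + 560| = √(0.19² + 560²) = 560
|L(j0.19)| = 450 × 370 / (2.816 × 560) = 105.57
20 log₁₀(105.57) = 40.47 dB

40.5 dB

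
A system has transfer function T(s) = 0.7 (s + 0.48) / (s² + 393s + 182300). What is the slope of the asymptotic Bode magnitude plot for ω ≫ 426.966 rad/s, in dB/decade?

With 1 zero and 2 poles, the high-frequency asymptotic slope is 20 × (1 − 2) = -20 dB/decade.

-20 dB/decade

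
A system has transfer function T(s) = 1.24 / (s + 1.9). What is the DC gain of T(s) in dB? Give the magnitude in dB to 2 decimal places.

-3.71 dB

T(0) = 1.24 / 1.9 = 0.65263
20 log₁₀(0.65263) = -3.707 dB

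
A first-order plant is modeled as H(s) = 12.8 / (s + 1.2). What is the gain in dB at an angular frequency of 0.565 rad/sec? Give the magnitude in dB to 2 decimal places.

|j0.565 + 1.2| = √(0.565² + 1.2²) = 1.326
|H(j0.565)| = 12.8 / 1.326 = 9.6505
20 log₁₀(9.6505) = 19.691 dB

19.69 dB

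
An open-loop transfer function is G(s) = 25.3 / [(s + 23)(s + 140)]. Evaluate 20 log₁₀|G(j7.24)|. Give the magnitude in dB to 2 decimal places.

|j7.24 + 23| = √(7.24² + 23²) = 24.11
|j7.24 + 140| = √(7.24² + 140²) = 140.2
|G(j7.24)| = 25.3 / (24.11 × 140.2) = 0.0074846
20 log₁₀(0.0074846) = -42.517 dB

-42.52 dB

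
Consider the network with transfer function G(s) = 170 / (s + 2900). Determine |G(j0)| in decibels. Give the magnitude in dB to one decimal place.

-24.6 dB

G(0) = 170 / 2900 = 0.058621
20 log₁₀(0.058621) = -24.64 dB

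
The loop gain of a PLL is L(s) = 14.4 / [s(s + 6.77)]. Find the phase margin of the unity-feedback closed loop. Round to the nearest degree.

Gain crossover: |L(jω)| = 1 at ω ≈ 2.04 rad/s.
∠L(j2.04) = −90° − arctan(2.04/6.77) ≈ -106.74°
PM = 180° + (-106.74°) = 73.26°

73°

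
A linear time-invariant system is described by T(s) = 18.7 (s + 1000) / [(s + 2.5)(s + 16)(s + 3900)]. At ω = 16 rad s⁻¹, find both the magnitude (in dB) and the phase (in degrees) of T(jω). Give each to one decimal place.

|j16 + 1000| = √(16² + 1000²) = 1000
|j16 + 2.5| = √(16² + 2.5²) = 16.19
|j16 + 16| = √(16² + 16²) = 22.63
|j16 + 3900| = √(16² + 3900²) = 3900
|T(j16)| = 18.7 × 1000 / (16.19 × 22.63 × 3900) = 0.013087
20 log₁₀(0.013087) = -37.66 dB
∠(j16 + 1000) = arctan(16/1000) = 0.92°
∠(j16 + 2.5) = arctan(16/2.5) = 81.12°
∠(j16 + 16) = arctan(16/16) = 45.00°
∠(j16 + 3900) = arctan(16/3900) = 0.24°
∠T(j16) = 0.92° − (81.12° + 45.00° + 0.24°) = -125.44°

|T| = -37.7 dB, ∠T = -125.4°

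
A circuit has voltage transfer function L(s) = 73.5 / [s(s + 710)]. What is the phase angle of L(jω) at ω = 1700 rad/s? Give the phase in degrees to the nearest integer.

-157°

∠(j1700 + 710) = arctan(1700/710) = 67.33°
∠(j1700) = 90.00°
∠L(j1700) = − (67.33° + 90.00°) = -157.33°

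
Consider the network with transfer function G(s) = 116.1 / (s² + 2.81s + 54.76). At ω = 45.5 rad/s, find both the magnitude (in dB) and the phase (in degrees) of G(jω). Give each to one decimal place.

|(j45.5)² + 2.81(j45.5) + 54.76| = |-2015.5 + j127.86| = 2020
|G(j45.5)| = 116.1 / 2020 = 0.057488
20 log₁₀(0.057488) = -24.81 dB
∠[(j45.5)² + 2.81(j45.5) + 54.76] = ∠[-2015.5 + j127.86] = 176.37°
∠G(j45.5) = −176.37° = -176.37°

|G| = -24.8 dB, ∠G = -176.4°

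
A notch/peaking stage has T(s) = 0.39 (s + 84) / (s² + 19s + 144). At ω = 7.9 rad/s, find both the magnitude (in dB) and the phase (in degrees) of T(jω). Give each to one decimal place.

|j7.9 + 84| = √(7.9² + 84²) = 84.37
|(j7.9)² + 19(j7.9) + 144| = |81.59 + j150.1| = 170.8
|T(j7.9)| = 0.39 × 84.37 / 170.8 = 0.1926
20 log₁₀(0.1926) = -14.31 dB
∠(j7.9 + 84) = arctan(7.9/84) = 5.37°
∠[(j7.9)² + 19(j7.9) + 144] = ∠[81.59 + j150.1] = 61.47°
∠T(j7.9) = 5.37° − 61.47° = -56.10°

|T| = -14.3 dB, ∠T = -56.1°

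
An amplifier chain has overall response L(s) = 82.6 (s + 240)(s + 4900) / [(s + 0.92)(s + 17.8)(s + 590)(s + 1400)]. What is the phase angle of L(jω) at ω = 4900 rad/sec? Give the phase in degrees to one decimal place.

∠(j4900 + 240) = arctan(4900/240) = 87.20°
∠(j4900 + 4900) = arctan(4900/4900) = 45.00°
∠(j4900 + 0.92) = arctan(4900/0.92) = 89.99°
∠(j4900 + 17.8) = arctan(4900/17.8) = 89.79°
∠(j4900 + 590) = arctan(4900/590) = 83.13°
∠(j4900 + 1400) = arctan(4900/1400) = 74.05°
∠L(j4900) = 87.20° + 45.00° − (89.99° + 89.79° + 83.13° + 74.05°) = -204.77°

-204.8 deg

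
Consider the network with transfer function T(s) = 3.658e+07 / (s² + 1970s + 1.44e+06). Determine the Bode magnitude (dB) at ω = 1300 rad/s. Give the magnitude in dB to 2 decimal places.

|(j1300)² + 1970(j1300) + 1.44e+06| = |-2.5e+05 + j2.561e+06| = 2.573e+06
|T(j1300)| = 3.658e+07 / 2.573e+06 = 14.216
20 log₁₀(14.216) = 23.055 dB

23.06 dB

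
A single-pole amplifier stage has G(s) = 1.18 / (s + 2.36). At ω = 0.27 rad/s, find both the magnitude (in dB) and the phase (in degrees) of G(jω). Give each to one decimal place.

|j0.27 + 2.36| = √(0.27² + 2.36²) = 2.375
|G(j0.27)| = 1.18 / 2.375 = 0.49676
20 log₁₀(0.49676) = -6.08 dB
∠(j0.27 + 2.36) = arctan(0.27/2.36) = 6.53°
∠G(j0.27) = −6.53° = -6.53°

|G| = -6.1 dB, ∠G = -6.5°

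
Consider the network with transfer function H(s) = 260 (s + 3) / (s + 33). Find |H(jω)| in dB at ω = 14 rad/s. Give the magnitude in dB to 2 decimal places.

|j14 + 3| = √(14² + 3²) = 14.32
|j14 + 33| = √(14² + 33²) = 35.85
|H(j14)| = 260 × 14.32 / 35.85 = 103.85
20 log₁₀(103.85) = 40.328 dB

40.33 dB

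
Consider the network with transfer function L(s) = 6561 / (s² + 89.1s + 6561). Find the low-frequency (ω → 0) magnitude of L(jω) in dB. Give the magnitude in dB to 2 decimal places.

L(0) = 6561 / 6561 = 1
20 log₁₀(1) = 0.000 dB

0.00 dB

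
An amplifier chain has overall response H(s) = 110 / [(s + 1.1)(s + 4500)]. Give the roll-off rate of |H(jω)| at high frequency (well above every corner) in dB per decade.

With 0 zeros and 2 poles, the high-frequency asymptotic slope is 20 × (0 − 2) = -40 dB/decade.

-40 dB/decade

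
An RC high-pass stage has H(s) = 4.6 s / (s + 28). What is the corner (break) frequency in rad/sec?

The single real pole at s = −28 gives a corner at ω = 28 rad/sec.

28 rad/sec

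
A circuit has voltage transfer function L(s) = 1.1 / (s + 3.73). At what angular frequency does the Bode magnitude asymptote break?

The single real pole at s = −3.73 gives a corner at ω = 3.73 rad/s.

3.73 rad/s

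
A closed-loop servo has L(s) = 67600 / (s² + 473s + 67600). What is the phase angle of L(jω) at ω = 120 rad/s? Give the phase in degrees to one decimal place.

∠[(j120)² + 473(j120) + 67600] = ∠[53200 + j56760] = 46.85°
∠L(j120) = −46.85° = -46.85°

-46.9 deg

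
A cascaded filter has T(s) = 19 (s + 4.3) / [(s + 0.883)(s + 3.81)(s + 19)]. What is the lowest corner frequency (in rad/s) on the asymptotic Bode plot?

Break frequencies occur at each pole and zero magnitude: 0.883 rad/s, 3.81 rad/s, 4.3 rad/s, 19 rad/s.
The lowest is 0.883 rad/s.

0.883 rad/s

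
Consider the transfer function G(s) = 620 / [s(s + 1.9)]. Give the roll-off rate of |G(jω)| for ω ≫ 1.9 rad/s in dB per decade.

With 0 zeros and 2 poles, the high-frequency asymptotic slope is 20 × (0 − 2) = -40 dB/decade.

-40 dB/decade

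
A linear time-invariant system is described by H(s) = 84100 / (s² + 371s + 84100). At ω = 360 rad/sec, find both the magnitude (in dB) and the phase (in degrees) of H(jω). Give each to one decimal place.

|H| = -4.5 dB, ∠H = -108.8°

|(j360)² + 371(j360) + 84100| = |-45500 + j1.3356e+05| = 1.411e+05
|H(j360)| = 84100 / 1.411e+05 = 0.59604
20 log₁₀(0.59604) = -4.49 dB
∠[(j360)² + 371(j360) + 84100] = ∠[-45500 + j1.3356e+05] = 108.81°
∠H(j360) = −108.81° = -108.81°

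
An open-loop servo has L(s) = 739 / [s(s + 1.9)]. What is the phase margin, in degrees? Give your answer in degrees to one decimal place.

4.0 deg

Gain crossover: |L(jω)| = 1 at ω ≈ 27.2 rad/s.
∠L(j27.2) = −90° − arctan(27.2/1.9) ≈ -176.00°
PM = 180° + (-176.00°) = 4.00°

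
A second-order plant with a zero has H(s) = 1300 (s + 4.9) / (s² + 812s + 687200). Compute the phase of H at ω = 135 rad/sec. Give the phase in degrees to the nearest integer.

79 deg

∠(j135 + 4.9) = arctan(135/4.9) = 87.92°
∠[(j135)² + 812(j135) + 687200] = ∠[6.6898e+05 + j1.0962e+05] = 9.31°
∠H(j135) = 87.92° − 9.31° = 78.62°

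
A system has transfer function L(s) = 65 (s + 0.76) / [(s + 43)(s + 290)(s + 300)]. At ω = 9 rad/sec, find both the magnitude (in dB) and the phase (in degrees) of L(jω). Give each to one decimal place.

|j9 + 0.76| = √(9² + 0.76²) = 9.032
|j9 + 43| = √(9² + 43²) = 43.93
|j9 + 290| = √(9² + 290²) = 290.1
|j9 + 300| = √(9² + 300²) = 300.1
|L(j9)| = 65 × 9.032 / (43.93 × 290.1 × 300.1) = 0.00015346
20 log₁₀(0.00015346) = -76.28 dB
∠(j9 + 0.76) = arctan(9/0.76) = 85.17°
∠(j9 + 43) = arctan(9/43) = 11.82°
∠(j9 + 290) = arctan(9/290) = 1.78°
∠(j9 + 300) = arctan(9/300) = 1.72°
∠L(j9) = 85.17° − (11.82° + 1.78° + 1.72°) = 69.86°

|L| = -76.3 dB, ∠L = 69.9°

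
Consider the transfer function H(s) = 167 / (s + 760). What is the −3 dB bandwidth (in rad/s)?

For a single-pole low-pass, the −3 dB point is at the pole: ω = 760 rad/s.

760 rad/s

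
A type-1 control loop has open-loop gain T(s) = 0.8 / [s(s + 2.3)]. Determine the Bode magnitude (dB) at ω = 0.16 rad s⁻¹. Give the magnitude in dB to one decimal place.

6.7 dB

|j0.16 + 2.3| = √(0.16² + 2.3²) = 2.306
|j0.16| = 0.16
|T(j0.16)| = 0.8 / (2.306 × 0.16) = 2.1687
20 log₁₀(2.1687) = 6.72 dB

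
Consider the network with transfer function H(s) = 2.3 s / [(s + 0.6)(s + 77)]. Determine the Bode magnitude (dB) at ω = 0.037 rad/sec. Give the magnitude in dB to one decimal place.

-54.7 dB

|j0.037| = 0.037
|j0.037 + 0.6| = √(0.037² + 0.6²) = 0.6011
|j0.037 + 77| = √(0.037² + 77²) = 77
|H(j0.037)| = 2.3 × 0.037 / (0.6011 × 77) = 0.0018385
20 log₁₀(0.0018385) = -54.71 dB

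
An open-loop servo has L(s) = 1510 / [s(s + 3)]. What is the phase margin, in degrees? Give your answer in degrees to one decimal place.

Gain crossover: |L(jω)| = 1 at ω ≈ 38.8 rad s⁻¹.
∠L(j38.8) = −90° − arctan(38.8/3) ≈ -175.58°
PM = 180° + (-175.58°) = 4.42°

4.4°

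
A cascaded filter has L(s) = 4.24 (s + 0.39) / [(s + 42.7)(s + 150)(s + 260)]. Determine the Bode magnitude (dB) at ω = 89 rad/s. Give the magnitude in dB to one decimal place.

-82.0 dB

|j89 + 0.39| = √(89² + 0.39²) = 89
|j89 + 42.7| = √(89² + 42.7²) = 98.71
|j89 + 150| = √(89² + 150²) = 174.4
|j89 + 260| = √(89² + 260²) = 274.8
|L(j89)| = 4.24 × 89 / (98.71 × 174.4 × 274.8) = 7.9756e-05
20 log₁₀(7.9756e-05) = -81.96 dB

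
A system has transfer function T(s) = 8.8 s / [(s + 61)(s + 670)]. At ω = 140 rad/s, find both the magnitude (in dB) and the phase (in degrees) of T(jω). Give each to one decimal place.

|T| = -38.6 dB, ∠T = 11.7°

|j140| = 140
|j140 + 61| = √(140² + 61²) = 152.7
|j140 + 670| = √(140² + 670²) = 684.5
|T(j140)| = 8.8 × 140 / (152.7 × 684.5) = 0.011786
20 log₁₀(0.011786) = -38.57 dB
∠(j140) = 90.00°
∠(j140 + 61) = arctan(140/61) = 66.46°
∠(j140 + 670) = arctan(140/670) = 11.80°
∠T(j140) = 90.00° − (66.46° + 11.80°) = 11.74°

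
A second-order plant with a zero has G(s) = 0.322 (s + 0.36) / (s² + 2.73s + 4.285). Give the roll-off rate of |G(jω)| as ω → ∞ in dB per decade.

With 1 zero and 2 poles, the high-frequency asymptotic slope is 20 × (1 − 2) = -20 dB/decade.

-20 dB/decade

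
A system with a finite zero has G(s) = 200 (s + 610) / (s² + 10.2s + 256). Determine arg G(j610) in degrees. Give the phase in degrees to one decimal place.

-134.0 deg

∠(j610 + 610) = arctan(610/610) = 45.00°
∠[(j610)² + 10.2(j610) + 256] = ∠[-3.7184e+05 + j6222] = 179.04°
∠G(j610) = 45.00° − 179.04° = -134.04°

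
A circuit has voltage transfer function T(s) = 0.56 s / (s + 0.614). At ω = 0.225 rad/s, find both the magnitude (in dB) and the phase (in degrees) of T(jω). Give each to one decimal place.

|j0.225| = 0.225
|j0.225 + 0.614| = √(0.225² + 0.614²) = 0.6539
|T(j0.225)| = 0.56 × 0.225 / 0.6539 = 0.19268
20 log₁₀(0.19268) = -14.30 dB
∠(j0.225) = 90.00°
∠(j0.225 + 0.614) = arctan(0.225/0.614) = 20.13°
∠T(j0.225) = 90.00° − 20.13° = 69.87°

|T| = -14.3 dB, ∠T = 69.9°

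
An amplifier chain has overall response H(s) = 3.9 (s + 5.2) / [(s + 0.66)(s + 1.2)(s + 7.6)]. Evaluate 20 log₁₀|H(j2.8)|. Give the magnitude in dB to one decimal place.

-9.8 dB

|j2.8 + 5.2| = √(2.8² + 5.2²) = 5.906
|j2.8 + 0.66| = √(2.8² + 0.66²) = 2.877
|j2.8 + 1.2| = √(2.8² + 1.2²) = 3.046
|j2.8 + 7.6| = √(2.8² + 7.6²) = 8.099
|H(j2.8)| = 3.9 × 5.906 / (2.877 × 3.046 × 8.099) = 0.32451
20 log₁₀(0.32451) = -9.78 dB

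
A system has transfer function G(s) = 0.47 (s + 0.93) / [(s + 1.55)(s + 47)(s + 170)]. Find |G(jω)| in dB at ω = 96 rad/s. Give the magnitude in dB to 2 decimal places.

|j96 + 0.93| = √(96² + 0.93²) = 96
|j96 + 1.55| = √(96² + 1.55²) = 96.01
|j96 + 47| = √(96² + 47²) = 106.9
|j96 + 170| = √(96² + 170²) = 195.2
|G(j96)| = 0.47 × 96 / (96.01 × 106.9 × 195.2) = 2.2521e-05
20 log₁₀(2.2521e-05) = -92.948 dB

-92.95 dB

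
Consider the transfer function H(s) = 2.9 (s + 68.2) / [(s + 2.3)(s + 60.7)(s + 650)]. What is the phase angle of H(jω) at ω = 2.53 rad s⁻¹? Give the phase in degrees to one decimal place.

∠(j2.53 + 68.2) = arctan(2.53/68.2) = 2.12°
∠(j2.53 + 2.3) = arctan(2.53/2.3) = 47.73°
∠(j2.53 + 60.7) = arctan(2.53/60.7) = 2.39°
∠(j2.53 + 650) = arctan(2.53/650) = 0.22°
∠H(j2.53) = 2.12° − (47.73° + 2.39° + 0.22°) = -48.21°

-48.2°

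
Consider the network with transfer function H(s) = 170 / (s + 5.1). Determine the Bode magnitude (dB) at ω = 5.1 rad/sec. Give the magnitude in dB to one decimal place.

27.4 dB

|j5.1 + 5.1| = √(5.1² + 5.1²) = 7.212
|H(j5.1)| = 170 / 7.212 = 23.57
20 log₁₀(23.57) = 27.45 dB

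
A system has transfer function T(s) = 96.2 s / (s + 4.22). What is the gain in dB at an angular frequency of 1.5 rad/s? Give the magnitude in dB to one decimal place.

|j1.5| = 1.5
|j1.5 + 4.22| = √(1.5² + 4.22²) = 4.479
|T(j1.5)| = 96.2 × 1.5 / 4.479 = 32.219
20 log₁₀(32.219) = 30.16 dB

30.2 dB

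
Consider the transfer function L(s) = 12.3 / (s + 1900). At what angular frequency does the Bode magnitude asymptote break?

1900 rad s⁻¹

The single real pole at s = −1900 gives a corner at ω = 1900 rad s⁻¹.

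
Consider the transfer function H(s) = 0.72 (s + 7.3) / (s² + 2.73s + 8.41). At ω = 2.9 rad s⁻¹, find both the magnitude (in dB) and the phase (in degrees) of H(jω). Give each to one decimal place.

|H| = -2.9 dB, ∠H = -68.3 deg

|j2.9 + 7.3| = √(2.9² + 7.3²) = 7.855
|(j2.9)² + 2.73(j2.9) + 8.41| = |0 + j7.917| = 7.917
|H(j2.9)| = 0.72 × 7.855 / 7.917 = 0.71436
20 log₁₀(0.71436) = -2.92 dB
∠(j2.9 + 7.3) = arctan(2.9/7.3) = 21.67°
∠[(j2.9)² + 2.73(j2.9) + 8.41] = ∠[0 + j7.917] = 90.00°
∠H(j2.9) = 21.67° − 90.00° = -68.33°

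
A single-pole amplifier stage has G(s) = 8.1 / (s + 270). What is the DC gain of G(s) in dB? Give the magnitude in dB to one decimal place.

G(0) = 8.1 / 270 = 0.03
20 log₁₀(0.03) = -30.46 dB

-30.5 dB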